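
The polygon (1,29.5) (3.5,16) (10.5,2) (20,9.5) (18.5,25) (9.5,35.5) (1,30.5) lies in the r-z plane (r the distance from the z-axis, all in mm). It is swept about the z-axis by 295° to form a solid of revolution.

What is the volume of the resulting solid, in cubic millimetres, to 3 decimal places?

Volume = 22367.762 mm³

Profile (r,z), 7 vertices: (1,29.5) (3.5,16) (10.5,2) (20,9.5) (18.5,25) (9.5,35.5) (1,30.5)
edge 0: (1,29.5)→(3.5,16)  cross = 1·16 − 3.5·29.5 = -87.2500; (r_i+r_j)·cross = 4.5·-87.2500 = -392.6250
edge 1: (3.5,16)→(10.5,2)  cross = 3.5·2 − 10.5·16 = -161.0000; (r_i+r_j)·cross = 14·-161.0000 = -2254.0000
edge 2: (10.5,2)→(20,9.5)  cross = 10.5·9.5 − 20·2 = 59.7500; (r_i+r_j)·cross = 30.5·59.7500 = 1822.3750
edge 3: (20,9.5)→(18.5,25)  cross = 20·25 − 18.5·9.5 = 324.2500; (r_i+r_j)·cross = 38.5·324.2500 = 12483.6250
edge 4: (18.5,25)→(9.5,35.5)  cross = 18.5·35.5 − 9.5·25 = 419.2500; (r_i+r_j)·cross = 28·419.2500 = 11739.0000
edge 5: (9.5,35.5)→(1,30.5)  cross = 9.5·30.5 − 1·35.5 = 254.2500; (r_i+r_j)·cross = 10.5·254.2500 = 2669.6250
edge 6: (1,30.5)→(1,29.5)  cross = 1·29.5 − 1·30.5 = -1.0000; (r_i+r_j)·cross = 2·-1.0000 = -2.0000
Σcross = 808.2500 → A = |Σcross|/2 = 404.1250 mm²
Σ(r_i+r_j)·cross = 26066.0000 → first moment M = |Σ|/6 = 4344.3333
R_c = M/A = 4344.3333/404.1250 = 10.7500 mm
θ = 295° = 5.148721 rad
V = θ·R_c·A = 5.148721·10.7500·404.1250 = 22367.762 mm³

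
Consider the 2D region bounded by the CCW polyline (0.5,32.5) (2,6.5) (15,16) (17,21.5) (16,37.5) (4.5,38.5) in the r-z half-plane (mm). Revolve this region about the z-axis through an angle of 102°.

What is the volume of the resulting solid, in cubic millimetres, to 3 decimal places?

Profile (r,z), 6 vertices: (0.5,32.5) (2,6.5) (15,16) (17,21.5) (16,37.5) (4.5,38.5)
edge 0: (0.5,32.5)→(2,6.5)  cross = 0.5·6.5 − 2·32.5 = -61.7500; (r_i+r_j)·cross = 2.5·-61.7500 = -154.3750
edge 1: (2,6.5)→(15,16)  cross = 2·16 − 15·6.5 = -65.5000; (r_i+r_j)·cross = 17·-65.5000 = -1113.5000
edge 2: (15,16)→(17,21.5)  cross = 15·21.5 − 17·16 = 50.5000; (r_i+r_j)·cross = 32·50.5000 = 1616.0000
edge 3: (17,21.5)→(16,37.5)  cross = 17·37.5 − 16·21.5 = 293.5000; (r_i+r_j)·cross = 33·293.5000 = 9685.5000
edge 4: (16,37.5)→(4.5,38.5)  cross = 16·38.5 − 4.5·37.5 = 447.2500; (r_i+r_j)·cross = 20.5·447.2500 = 9168.6250
edge 5: (4.5,38.5)→(0.5,32.5)  cross = 4.5·32.5 − 0.5·38.5 = 127.0000; (r_i+r_j)·cross = 5·127.0000 = 635.0000
Σcross = 791.0000 → A = |Σcross|/2 = 395.5000 mm²
Σ(r_i+r_j)·cross = 19837.2500 → first moment M = |Σ|/6 = 3306.2083
R_c = M/A = 3306.2083/395.5000 = 8.3596 mm
θ = 102° = 1.780236 rad
V = θ·R_c·A = 1.780236·8.3596·395.5000 = 5885.831 mm³

Volume = 5885.831 mm³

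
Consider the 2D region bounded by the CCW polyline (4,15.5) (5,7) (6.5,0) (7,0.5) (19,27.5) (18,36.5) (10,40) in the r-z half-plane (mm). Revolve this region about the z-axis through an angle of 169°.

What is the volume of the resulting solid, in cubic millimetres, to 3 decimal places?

Volume = 10347.035 mm³

Profile (r,z), 7 vertices: (4,15.5) (5,7) (6.5,0) (7,0.5) (19,27.5) (18,36.5) (10,40)
edge 0: (4,15.5)→(5,7)  cross = 4·7 − 5·15.5 = -49.5000; (r_i+r_j)·cross = 9·-49.5000 = -445.5000
edge 1: (5,7)→(6.5,0)  cross = 5·0 − 6.5·7 = -45.5000; (r_i+r_j)·cross = 11.5·-45.5000 = -523.2500
edge 2: (6.5,0)→(7,0.5)  cross = 6.5·0.5 − 7·0 = 3.2500; (r_i+r_j)·cross = 13.5·3.2500 = 43.8750
edge 3: (7,0.5)→(19,27.5)  cross = 7·27.5 − 19·0.5 = 183.0000; (r_i+r_j)·cross = 26·183.0000 = 4758.0000
edge 4: (19,27.5)→(18,36.5)  cross = 19·36.5 − 18·27.5 = 198.5000; (r_i+r_j)·cross = 37·198.5000 = 7344.5000
edge 5: (18,36.5)→(10,40)  cross = 18·40 − 10·36.5 = 355.0000; (r_i+r_j)·cross = 28·355.0000 = 9940.0000
edge 6: (10,40)→(4,15.5)  cross = 10·15.5 − 4·40 = -5.0000; (r_i+r_j)·cross = 14·-5.0000 = -70.0000
Σcross = 639.7500 → A = |Σcross|/2 = 319.8750 mm²
Σ(r_i+r_j)·cross = 21047.6250 → first moment M = |Σ|/6 = 3507.9375
R_c = M/A = 3507.9375/319.8750 = 10.9666 mm
θ = 169° = 2.949606 rad
V = θ·R_c·A = 2.949606·10.9666·319.8750 = 10347.035 mm³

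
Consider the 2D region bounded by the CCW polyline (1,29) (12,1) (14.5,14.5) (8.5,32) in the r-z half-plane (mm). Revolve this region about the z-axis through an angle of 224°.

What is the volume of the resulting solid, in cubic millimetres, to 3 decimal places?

Profile (r,z), 4 vertices: (1,29) (12,1) (14.5,14.5) (8.5,32)
edge 0: (1,29)→(12,1)  cross = 1·1 − 12·29 = -347.0000; (r_i+r_j)·cross = 13·-347.0000 = -4511.0000
edge 1: (12,1)→(14.5,14.5)  cross = 12·14.5 − 14.5·1 = 159.5000; (r_i+r_j)·cross = 26.5·159.5000 = 4226.7500
edge 2: (14.5,14.5)→(8.5,32)  cross = 14.5·32 − 8.5·14.5 = 340.7500; (r_i+r_j)·cross = 23·340.7500 = 7837.2500
edge 3: (8.5,32)→(1,29)  cross = 8.5·29 − 1·32 = 214.5000; (r_i+r_j)·cross = 9.5·214.5000 = 2037.7500
Σcross = 367.7500 → A = |Σcross|/2 = 183.8750 mm²
Σ(r_i+r_j)·cross = 9590.7500 → first moment M = |Σ|/6 = 1598.4583
R_c = M/A = 1598.4583/183.8750 = 8.6932 mm
θ = 224° = 3.909538 rad
V = θ·R_c·A = 3.909538·8.6932·183.8750 = 6249.233 mm³

Volume = 6249.233 mm³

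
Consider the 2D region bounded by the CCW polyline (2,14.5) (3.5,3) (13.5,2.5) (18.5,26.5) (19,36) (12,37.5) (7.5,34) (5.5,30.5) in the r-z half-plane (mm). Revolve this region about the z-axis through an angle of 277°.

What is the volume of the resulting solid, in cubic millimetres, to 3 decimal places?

Profile (r,z), 8 vertices: (2,14.5) (3.5,3) (13.5,2.5) (18.5,26.5) (19,36) (12,37.5) (7.5,34) (5.5,30.5)
edge 0: (2,14.5)→(3.5,3)  cross = 2·3 − 3.5·14.5 = -44.7500; (r_i+r_j)·cross = 5.5·-44.7500 = -246.1250
edge 1: (3.5,3)→(13.5,2.5)  cross = 3.5·2.5 − 13.5·3 = -31.7500; (r_i+r_j)·cross = 17·-31.7500 = -539.7500
edge 2: (13.5,2.5)→(18.5,26.5)  cross = 13.5·26.5 − 18.5·2.5 = 311.5000; (r_i+r_j)·cross = 32·311.5000 = 9968.0000
edge 3: (18.5,26.5)→(19,36)  cross = 18.5·36 − 19·26.5 = 162.5000; (r_i+r_j)·cross = 37.5·162.5000 = 6093.7500
edge 4: (19,36)→(12,37.5)  cross = 19·37.5 − 12·36 = 280.5000; (r_i+r_j)·cross = 31·280.5000 = 8695.5000
edge 5: (12,37.5)→(7.5,34)  cross = 12·34 − 7.5·37.5 = 126.7500; (r_i+r_j)·cross = 19.5·126.7500 = 2471.6250
edge 6: (7.5,34)→(5.5,30.5)  cross = 7.5·30.5 − 5.5·34 = 41.7500; (r_i+r_j)·cross = 13·41.7500 = 542.7500
edge 7: (5.5,30.5)→(2,14.5)  cross = 5.5·14.5 − 2·30.5 = 18.7500; (r_i+r_j)·cross = 7.5·18.7500 = 140.6250
Σcross = 865.2500 → A = |Σcross|/2 = 432.6250 mm²
Σ(r_i+r_j)·cross = 27126.3750 → first moment M = |Σ|/6 = 4521.0625
R_c = M/A = 4521.0625/432.6250 = 10.4503 mm
θ = 277° = 4.834562 rad
V = θ·R_c·A = 4.834562·10.4503·432.6250 = 21857.357 mm³

Volume = 21857.357 mm³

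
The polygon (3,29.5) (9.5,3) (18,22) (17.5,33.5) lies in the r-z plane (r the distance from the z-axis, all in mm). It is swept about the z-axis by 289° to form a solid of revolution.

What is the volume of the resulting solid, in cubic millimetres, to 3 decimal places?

Volume = 14403.777 mm³

Profile (r,z), 4 vertices: (3,29.5) (9.5,3) (18,22) (17.5,33.5)
edge 0: (3,29.5)→(9.5,3)  cross = 3·3 − 9.5·29.5 = -271.2500; (r_i+r_j)·cross = 12.5·-271.2500 = -3390.6250
edge 1: (9.5,3)→(18,22)  cross = 9.5·22 − 18·3 = 155.0000; (r_i+r_j)·cross = 27.5·155.0000 = 4262.5000
edge 2: (18,22)→(17.5,33.5)  cross = 18·33.5 − 17.5·22 = 218.0000; (r_i+r_j)·cross = 35.5·218.0000 = 7739.0000
edge 3: (17.5,33.5)→(3,29.5)  cross = 17.5·29.5 − 3·33.5 = 415.7500; (r_i+r_j)·cross = 20.5·415.7500 = 8522.8750
Σcross = 517.5000 → A = |Σcross|/2 = 258.7500 mm²
Σ(r_i+r_j)·cross = 17133.7500 → first moment M = |Σ|/6 = 2855.6250
R_c = M/A = 2855.6250/258.7500 = 11.0362 mm
θ = 289° = 5.044002 rad
V = θ·R_c·A = 5.044002·11.0362·258.7500 = 14403.777 mm³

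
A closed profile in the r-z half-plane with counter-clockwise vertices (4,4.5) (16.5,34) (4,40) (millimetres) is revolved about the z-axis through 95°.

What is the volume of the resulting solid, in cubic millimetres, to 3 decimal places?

Volume = 3004.375 mm³

Profile (r,z), 3 vertices: (4,4.5) (16.5,34) (4,40)
edge 0: (4,4.5)→(16.5,34)  cross = 4·34 − 16.5·4.5 = 61.7500; (r_i+r_j)·cross = 20.5·61.7500 = 1265.8750
edge 1: (16.5,34)→(4,40)  cross = 16.5·40 − 4·34 = 524.0000; (r_i+r_j)·cross = 20.5·524.0000 = 10742.0000
edge 2: (4,40)→(4,4.5)  cross = 4·4.5 − 4·40 = -142.0000; (r_i+r_j)·cross = 8·-142.0000 = -1136.0000
Σcross = 443.7500 → A = |Σcross|/2 = 221.8750 mm²
Σ(r_i+r_j)·cross = 10871.8750 → first moment M = |Σ|/6 = 1811.9792
R_c = M/A = 1811.9792/221.8750 = 8.1667 mm
θ = 95° = 1.658063 rad
V = θ·R_c·A = 1.658063·8.1667·221.8750 = 3004.375 mm³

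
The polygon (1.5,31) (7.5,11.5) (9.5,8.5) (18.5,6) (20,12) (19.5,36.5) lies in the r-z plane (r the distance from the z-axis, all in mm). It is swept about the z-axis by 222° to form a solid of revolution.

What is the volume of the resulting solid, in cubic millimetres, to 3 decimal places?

Profile (r,z), 6 vertices: (1.5,31) (7.5,11.5) (9.5,8.5) (18.5,6) (20,12) (19.5,36.5)
edge 0: (1.5,31)→(7.5,11.5)  cross = 1.5·11.5 − 7.5·31 = -215.2500; (r_i+r_j)·cross = 9·-215.2500 = -1937.2500
edge 1: (7.5,11.5)→(9.5,8.5)  cross = 7.5·8.5 − 9.5·11.5 = -45.5000; (r_i+r_j)·cross = 17·-45.5000 = -773.5000
edge 2: (9.5,8.5)→(18.5,6)  cross = 9.5·6 − 18.5·8.5 = -100.2500; (r_i+r_j)·cross = 28·-100.2500 = -2807.0000
edge 3: (18.5,6)→(20,12)  cross = 18.5·12 − 20·6 = 102.0000; (r_i+r_j)·cross = 38.5·102.0000 = 3927.0000
edge 4: (20,12)→(19.5,36.5)  cross = 20·36.5 − 19.5·12 = 496.0000; (r_i+r_j)·cross = 39.5·496.0000 = 19592.0000
edge 5: (19.5,36.5)→(1.5,31)  cross = 19.5·31 − 1.5·36.5 = 549.7500; (r_i+r_j)·cross = 21·549.7500 = 11544.7500
Σcross = 786.7500 → A = |Σcross|/2 = 393.3750 mm²
Σ(r_i+r_j)·cross = 29546.0000 → first moment M = |Σ|/6 = 4924.3333
R_c = M/A = 4924.3333/393.3750 = 12.5182 mm
θ = 222° = 3.874631 rad
V = θ·R_c·A = 3.874631·12.5182·393.3750 = 19079.974 mm³

Volume = 19079.974 mm³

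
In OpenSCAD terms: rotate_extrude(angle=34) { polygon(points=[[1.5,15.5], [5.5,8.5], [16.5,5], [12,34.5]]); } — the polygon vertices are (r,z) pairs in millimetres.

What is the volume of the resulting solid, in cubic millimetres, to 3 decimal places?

Volume = 1319.155 mm³

Profile (r,z), 4 vertices: (1.5,15.5) (5.5,8.5) (16.5,5) (12,34.5)
edge 0: (1.5,15.5)→(5.5,8.5)  cross = 1.5·8.5 − 5.5·15.5 = -72.5000; (r_i+r_j)·cross = 7·-72.5000 = -507.5000
edge 1: (5.5,8.5)→(16.5,5)  cross = 5.5·5 − 16.5·8.5 = -112.7500; (r_i+r_j)·cross = 22·-112.7500 = -2480.5000
edge 2: (16.5,5)→(12,34.5)  cross = 16.5·34.5 − 12·5 = 509.2500; (r_i+r_j)·cross = 28.5·509.2500 = 14513.6250
edge 3: (12,34.5)→(1.5,15.5)  cross = 12·15.5 − 1.5·34.5 = 134.2500; (r_i+r_j)·cross = 13.5·134.2500 = 1812.3750
Σcross = 458.2500 → A = |Σcross|/2 = 229.1250 mm²
Σ(r_i+r_j)·cross = 13338.0000 → first moment M = |Σ|/6 = 2223.0000
R_c = M/A = 2223.0000/229.1250 = 9.7021 mm
θ = 34° = 0.593412 rad
V = θ·R_c·A = 0.593412·9.7021·229.1250 = 1319.155 mm³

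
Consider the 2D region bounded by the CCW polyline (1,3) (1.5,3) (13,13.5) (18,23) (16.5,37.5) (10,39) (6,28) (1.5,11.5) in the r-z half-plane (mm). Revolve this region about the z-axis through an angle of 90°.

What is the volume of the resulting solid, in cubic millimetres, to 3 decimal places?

Profile (r,z), 8 vertices: (1,3) (1.5,3) (13,13.5) (18,23) (16.5,37.5) (10,39) (6,28) (1.5,11.5)
edge 0: (1,3)→(1.5,3)  cross = 1·3 − 1.5·3 = -1.5000; (r_i+r_j)·cross = 2.5·-1.5000 = -3.7500
edge 1: (1.5,3)→(13,13.5)  cross = 1.5·13.5 − 13·3 = -18.7500; (r_i+r_j)·cross = 14.5·-18.7500 = -271.8750
edge 2: (13,13.5)→(18,23)  cross = 13·23 − 18·13.5 = 56.0000; (r_i+r_j)·cross = 31·56.0000 = 1736.0000
edge 3: (18,23)→(16.5,37.5)  cross = 18·37.5 − 16.5·23 = 295.5000; (r_i+r_j)·cross = 34.5·295.5000 = 10194.7500
edge 4: (16.5,37.5)→(10,39)  cross = 16.5·39 − 10·37.5 = 268.5000; (r_i+r_j)·cross = 26.5·268.5000 = 7115.2500
edge 5: (10,39)→(6,28)  cross = 10·28 − 6·39 = 46.0000; (r_i+r_j)·cross = 16·46.0000 = 736.0000
edge 6: (6,28)→(1.5,11.5)  cross = 6·11.5 − 1.5·28 = 27.0000; (r_i+r_j)·cross = 7.5·27.0000 = 202.5000
edge 7: (1.5,11.5)→(1,3)  cross = 1.5·3 − 1·11.5 = -7.0000; (r_i+r_j)·cross = 2.5·-7.0000 = -17.5000
Σcross = 665.7500 → A = |Σcross|/2 = 332.8750 mm²
Σ(r_i+r_j)·cross = 19691.3750 → first moment M = |Σ|/6 = 3281.8958
R_c = M/A = 3281.8958/332.8750 = 9.8592 mm
θ = 90° = 1.570796 rad
V = θ·R_c·A = 1.570796·9.8592·332.8750 = 5155.190 mm³

Volume = 5155.190 mm³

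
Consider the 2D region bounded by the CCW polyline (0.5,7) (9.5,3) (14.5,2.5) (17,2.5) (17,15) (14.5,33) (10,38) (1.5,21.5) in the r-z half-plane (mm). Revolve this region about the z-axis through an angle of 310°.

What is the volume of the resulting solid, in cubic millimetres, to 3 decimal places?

Volume = 21601.842 mm³

Profile (r,z), 8 vertices: (0.5,7) (9.5,3) (14.5,2.5) (17,2.5) (17,15) (14.5,33) (10,38) (1.5,21.5)
edge 0: (0.5,7)→(9.5,3)  cross = 0.5·3 − 9.5·7 = -65.0000; (r_i+r_j)·cross = 10·-65.0000 = -650.0000
edge 1: (9.5,3)→(14.5,2.5)  cross = 9.5·2.5 − 14.5·3 = -19.7500; (r_i+r_j)·cross = 24·-19.7500 = -474.0000
edge 2: (14.5,2.5)→(17,2.5)  cross = 14.5·2.5 − 17·2.5 = -6.2500; (r_i+r_j)·cross = 31.5·-6.2500 = -196.8750
edge 3: (17,2.5)→(17,15)  cross = 17·15 − 17·2.5 = 212.5000; (r_i+r_j)·cross = 34·212.5000 = 7225.0000
edge 4: (17,15)→(14.5,33)  cross = 17·33 − 14.5·15 = 343.5000; (r_i+r_j)·cross = 31.5·343.5000 = 10820.2500
edge 5: (14.5,33)→(10,38)  cross = 14.5·38 − 10·33 = 221.0000; (r_i+r_j)·cross = 24.5·221.0000 = 5414.5000
edge 6: (10,38)→(1.5,21.5)  cross = 10·21.5 − 1.5·38 = 158.0000; (r_i+r_j)·cross = 11.5·158.0000 = 1817.0000
edge 7: (1.5,21.5)→(0.5,7)  cross = 1.5·7 − 0.5·21.5 = -0.2500; (r_i+r_j)·cross = 2·-0.2500 = -0.5000
Σcross = 843.7500 → A = |Σcross|/2 = 421.8750 mm²
Σ(r_i+r_j)·cross = 23955.3750 → first moment M = |Σ|/6 = 3992.5625
R_c = M/A = 3992.5625/421.8750 = 9.4639 mm
θ = 310° = 5.410521 rad
V = θ·R_c·A = 5.410521·9.4639·421.8750 = 21601.842 mm³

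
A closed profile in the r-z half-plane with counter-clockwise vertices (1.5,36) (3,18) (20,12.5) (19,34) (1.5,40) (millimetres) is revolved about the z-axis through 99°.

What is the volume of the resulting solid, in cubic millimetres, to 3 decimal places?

Profile (r,z), 5 vertices: (1.5,36) (3,18) (20,12.5) (19,34) (1.5,40)
edge 0: (1.5,36)→(3,18)  cross = 1.5·18 − 3·36 = -81.0000; (r_i+r_j)·cross = 4.5·-81.0000 = -364.5000
edge 1: (3,18)→(20,12.5)  cross = 3·12.5 − 20·18 = -322.5000; (r_i+r_j)·cross = 23·-322.5000 = -7417.5000
edge 2: (20,12.5)→(19,34)  cross = 20·34 − 19·12.5 = 442.5000; (r_i+r_j)·cross = 39·442.5000 = 17257.5000
edge 3: (19,34)→(1.5,40)  cross = 19·40 − 1.5·34 = 709.0000; (r_i+r_j)·cross = 20.5·709.0000 = 14534.5000
edge 4: (1.5,40)→(1.5,36)  cross = 1.5·36 − 1.5·40 = -6.0000; (r_i+r_j)·cross = 3·-6.0000 = -18.0000
Σcross = 742.0000 → A = |Σcross|/2 = 371.0000 mm²
Σ(r_i+r_j)·cross = 23992.0000 → first moment M = |Σ|/6 = 3998.6667
R_c = M/A = 3998.6667/371.0000 = 10.7781 mm
θ = 99° = 1.727876 rad
V = θ·R_c·A = 1.727876·10.7781·371.0000 = 6909.200 mm³

Volume = 6909.200 mm³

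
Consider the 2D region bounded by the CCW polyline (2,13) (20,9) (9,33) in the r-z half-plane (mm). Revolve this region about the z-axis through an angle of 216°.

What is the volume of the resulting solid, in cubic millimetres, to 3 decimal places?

Volume = 7557.415 mm³

Profile (r,z), 3 vertices: (2,13) (20,9) (9,33)
edge 0: (2,13)→(20,9)  cross = 2·9 − 20·13 = -242.0000; (r_i+r_j)·cross = 22·-242.0000 = -5324.0000
edge 1: (20,9)→(9,33)  cross = 20·33 − 9·9 = 579.0000; (r_i+r_j)·cross = 29·579.0000 = 16791.0000
edge 2: (9,33)→(2,13)  cross = 9·13 − 2·33 = 51.0000; (r_i+r_j)·cross = 11·51.0000 = 561.0000
Σcross = 388.0000 → A = |Σcross|/2 = 194.0000 mm²
Σ(r_i+r_j)·cross = 12028.0000 → first moment M = |Σ|/6 = 2004.6667
R_c = M/A = 2004.6667/194.0000 = 10.3333 mm
θ = 216° = 3.769911 rad
V = θ·R_c·A = 3.769911·10.3333·194.0000 = 7557.415 mm³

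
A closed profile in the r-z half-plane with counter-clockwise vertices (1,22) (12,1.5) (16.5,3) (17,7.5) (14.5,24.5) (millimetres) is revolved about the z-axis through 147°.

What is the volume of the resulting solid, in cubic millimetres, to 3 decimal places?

Volume = 5817.201 mm³

Profile (r,z), 5 vertices: (1,22) (12,1.5) (16.5,3) (17,7.5) (14.5,24.5)
edge 0: (1,22)→(12,1.5)  cross = 1·1.5 − 12·22 = -262.5000; (r_i+r_j)·cross = 13·-262.5000 = -3412.5000
edge 1: (12,1.5)→(16.5,3)  cross = 12·3 − 16.5·1.5 = 11.2500; (r_i+r_j)·cross = 28.5·11.2500 = 320.6250
edge 2: (16.5,3)→(17,7.5)  cross = 16.5·7.5 − 17·3 = 72.7500; (r_i+r_j)·cross = 33.5·72.7500 = 2437.1250
edge 3: (17,7.5)→(14.5,24.5)  cross = 17·24.5 − 14.5·7.5 = 307.7500; (r_i+r_j)·cross = 31.5·307.7500 = 9694.1250
edge 4: (14.5,24.5)→(1,22)  cross = 14.5·22 − 1·24.5 = 294.5000; (r_i+r_j)·cross = 15.5·294.5000 = 4564.7500
Σcross = 423.7500 → A = |Σcross|/2 = 211.8750 mm²
Σ(r_i+r_j)·cross = 13604.1250 → first moment M = |Σ|/6 = 2267.3542
R_c = M/A = 2267.3542/211.8750 = 10.7014 mm
θ = 147° = 2.565634 rad
V = θ·R_c·A = 2.565634·10.7014·211.8750 = 5817.201 mm³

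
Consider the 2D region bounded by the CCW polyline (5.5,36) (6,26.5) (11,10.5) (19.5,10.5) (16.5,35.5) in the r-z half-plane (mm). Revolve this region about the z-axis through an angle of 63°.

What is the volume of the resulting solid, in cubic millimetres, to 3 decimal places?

Profile (r,z), 5 vertices: (5.5,36) (6,26.5) (11,10.5) (19.5,10.5) (16.5,35.5)
edge 0: (5.5,36)→(6,26.5)  cross = 5.5·26.5 − 6·36 = -70.2500; (r_i+r_j)·cross = 11.5·-70.2500 = -807.8750
edge 1: (6,26.5)→(11,10.5)  cross = 6·10.5 − 11·26.5 = -228.5000; (r_i+r_j)·cross = 17·-228.5000 = -3884.5000
edge 2: (11,10.5)→(19.5,10.5)  cross = 11·10.5 − 19.5·10.5 = -89.2500; (r_i+r_j)·cross = 30.5·-89.2500 = -2722.1250
edge 3: (19.5,10.5)→(16.5,35.5)  cross = 19.5·35.5 − 16.5·10.5 = 519.0000; (r_i+r_j)·cross = 36·519.0000 = 18684.0000
edge 4: (16.5,35.5)→(5.5,36)  cross = 16.5·36 − 5.5·35.5 = 398.7500; (r_i+r_j)·cross = 22·398.7500 = 8772.5000
Σcross = 529.7500 → A = |Σcross|/2 = 264.8750 mm²
Σ(r_i+r_j)·cross = 20042.0000 → first moment M = |Σ|/6 = 3340.3333
R_c = M/A = 3340.3333/264.8750 = 12.6110 mm
θ = 63° = 1.099557 rad
V = θ·R_c·A = 1.099557·12.6110·264.8750 = 3672.888 mm³

Volume = 3672.888 mm³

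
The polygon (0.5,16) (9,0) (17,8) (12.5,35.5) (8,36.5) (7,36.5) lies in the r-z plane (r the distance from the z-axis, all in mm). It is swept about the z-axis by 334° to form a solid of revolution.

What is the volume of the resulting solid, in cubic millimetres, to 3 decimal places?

Profile (r,z), 6 vertices: (0.5,16) (9,0) (17,8) (12.5,35.5) (8,36.5) (7,36.5)
edge 0: (0.5,16)→(9,0)  cross = 0.5·0 − 9·16 = -144.0000; (r_i+r_j)·cross = 9.5·-144.0000 = -1368.0000
edge 1: (9,0)→(17,8)  cross = 9·8 − 17·0 = 72.0000; (r_i+r_j)·cross = 26·72.0000 = 1872.0000
edge 2: (17,8)→(12.5,35.5)  cross = 17·35.5 − 12.5·8 = 503.5000; (r_i+r_j)·cross = 29.5·503.5000 = 14853.2500
edge 3: (12.5,35.5)→(8,36.5)  cross = 12.5·36.5 − 8·35.5 = 172.2500; (r_i+r_j)·cross = 20.5·172.2500 = 3531.1250
edge 4: (8,36.5)→(7,36.5)  cross = 8·36.5 − 7·36.5 = 36.5000; (r_i+r_j)·cross = 15·36.5000 = 547.5000
edge 5: (7,36.5)→(0.5,16)  cross = 7·16 − 0.5·36.5 = 93.7500; (r_i+r_j)·cross = 7.5·93.7500 = 703.1250
Σcross = 734.0000 → A = |Σcross|/2 = 367.0000 mm²
Σ(r_i+r_j)·cross = 20139.0000 → first moment M = |Σ|/6 = 3356.5000
R_c = M/A = 3356.5000/367.0000 = 9.1458 mm
θ = 334° = 5.829400 rad
V = θ·R_c·A = 5.829400·9.1458·367.0000 = 19566.380 mm³

Volume = 19566.380 mm³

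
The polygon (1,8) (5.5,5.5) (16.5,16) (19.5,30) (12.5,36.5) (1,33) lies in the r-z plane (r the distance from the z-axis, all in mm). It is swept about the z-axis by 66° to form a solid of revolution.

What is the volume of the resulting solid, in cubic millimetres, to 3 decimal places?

Volume = 4238.912 mm³

Profile (r,z), 6 vertices: (1,8) (5.5,5.5) (16.5,16) (19.5,30) (12.5,36.5) (1,33)
edge 0: (1,8)→(5.5,5.5)  cross = 1·5.5 − 5.5·8 = -38.5000; (r_i+r_j)·cross = 6.5·-38.5000 = -250.2500
edge 1: (5.5,5.5)→(16.5,16)  cross = 5.5·16 − 16.5·5.5 = -2.7500; (r_i+r_j)·cross = 22·-2.7500 = -60.5000
edge 2: (16.5,16)→(19.5,30)  cross = 16.5·30 − 19.5·16 = 183.0000; (r_i+r_j)·cross = 36·183.0000 = 6588.0000
edge 3: (19.5,30)→(12.5,36.5)  cross = 19.5·36.5 − 12.5·30 = 336.7500; (r_i+r_j)·cross = 32·336.7500 = 10776.0000
edge 4: (12.5,36.5)→(1,33)  cross = 12.5·33 − 1·36.5 = 376.0000; (r_i+r_j)·cross = 13.5·376.0000 = 5076.0000
edge 5: (1,33)→(1,8)  cross = 1·8 − 1·33 = -25.0000; (r_i+r_j)·cross = 2·-25.0000 = -50.0000
Σcross = 829.5000 → A = |Σcross|/2 = 414.7500 mm²
Σ(r_i+r_j)·cross = 22079.2500 → first moment M = |Σ|/6 = 3679.8750
R_c = M/A = 3679.8750/414.7500 = 8.8725 mm
θ = 66° = 1.151917 rad
V = θ·R_c·A = 1.151917·8.8725·414.7500 = 4238.912 mm³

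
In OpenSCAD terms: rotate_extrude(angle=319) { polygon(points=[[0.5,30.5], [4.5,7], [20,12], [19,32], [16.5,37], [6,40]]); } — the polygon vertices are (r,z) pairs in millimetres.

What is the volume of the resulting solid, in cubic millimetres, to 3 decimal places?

Volume = 28227.038 mm³

Profile (r,z), 6 vertices: (0.5,30.5) (4.5,7) (20,12) (19,32) (16.5,37) (6,40)
edge 0: (0.5,30.5)→(4.5,7)  cross = 0.5·7 − 4.5·30.5 = -133.7500; (r_i+r_j)·cross = 5·-133.7500 = -668.7500
edge 1: (4.5,7)→(20,12)  cross = 4.5·12 − 20·7 = -86.0000; (r_i+r_j)·cross = 24.5·-86.0000 = -2107.0000
edge 2: (20,12)→(19,32)  cross = 20·32 − 19·12 = 412.0000; (r_i+r_j)·cross = 39·412.0000 = 16068.0000
edge 3: (19,32)→(16.5,37)  cross = 19·37 − 16.5·32 = 175.0000; (r_i+r_j)·cross = 35.5·175.0000 = 6212.5000
edge 4: (16.5,37)→(6,40)  cross = 16.5·40 − 6·37 = 438.0000; (r_i+r_j)·cross = 22.5·438.0000 = 9855.0000
edge 5: (6,40)→(0.5,30.5)  cross = 6·30.5 − 0.5·40 = 163.0000; (r_i+r_j)·cross = 6.5·163.0000 = 1059.5000
Σcross = 968.2500 → A = |Σcross|/2 = 484.1250 mm²
Σ(r_i+r_j)·cross = 30419.2500 → first moment M = |Σ|/6 = 5069.8750
R_c = M/A = 5069.8750/484.1250 = 10.4722 mm
θ = 319° = 5.567600 rad
V = θ·R_c·A = 5.567600·10.4722·484.1250 = 28227.038 mm³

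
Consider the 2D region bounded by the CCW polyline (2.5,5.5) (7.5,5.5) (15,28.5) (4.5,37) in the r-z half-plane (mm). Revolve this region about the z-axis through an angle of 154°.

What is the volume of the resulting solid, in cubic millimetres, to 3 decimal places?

Profile (r,z), 4 vertices: (2.5,5.5) (7.5,5.5) (15,28.5) (4.5,37)
edge 0: (2.5,5.5)→(7.5,5.5)  cross = 2.5·5.5 − 7.5·5.5 = -27.5000; (r_i+r_j)·cross = 10·-27.5000 = -275.0000
edge 1: (7.5,5.5)→(15,28.5)  cross = 7.5·28.5 − 15·5.5 = 131.2500; (r_i+r_j)·cross = 22.5·131.2500 = 2953.1250
edge 2: (15,28.5)→(4.5,37)  cross = 15·37 − 4.5·28.5 = 426.7500; (r_i+r_j)·cross = 19.5·426.7500 = 8321.6250
edge 3: (4.5,37)→(2.5,5.5)  cross = 4.5·5.5 − 2.5·37 = -67.7500; (r_i+r_j)·cross = 7·-67.7500 = -474.2500
Σcross = 462.7500 → A = |Σcross|/2 = 231.3750 mm²
Σ(r_i+r_j)·cross = 10525.5000 → first moment M = |Σ|/6 = 1754.2500
R_c = M/A = 1754.2500/231.3750 = 7.5818 mm
θ = 154° = 2.687807 rad
V = θ·R_c·A = 2.687807·7.5818·231.3750 = 4715.086 mm³

Volume = 4715.086 mm³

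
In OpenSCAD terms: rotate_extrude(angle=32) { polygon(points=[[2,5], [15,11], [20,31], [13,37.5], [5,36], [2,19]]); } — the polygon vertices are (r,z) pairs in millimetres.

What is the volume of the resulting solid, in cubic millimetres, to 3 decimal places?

Volume = 2254.779 mm³

Profile (r,z), 6 vertices: (2,5) (15,11) (20,31) (13,37.5) (5,36) (2,19)
edge 0: (2,5)→(15,11)  cross = 2·11 − 15·5 = -53.0000; (r_i+r_j)·cross = 17·-53.0000 = -901.0000
edge 1: (15,11)→(20,31)  cross = 15·31 − 20·11 = 245.0000; (r_i+r_j)·cross = 35·245.0000 = 8575.0000
edge 2: (20,31)→(13,37.5)  cross = 20·37.5 − 13·31 = 347.0000; (r_i+r_j)·cross = 33·347.0000 = 11451.0000
edge 3: (13,37.5)→(5,36)  cross = 13·36 − 5·37.5 = 280.5000; (r_i+r_j)·cross = 18·280.5000 = 5049.0000
edge 4: (5,36)→(2,19)  cross = 5·19 − 2·36 = 23.0000; (r_i+r_j)·cross = 7·23.0000 = 161.0000
edge 5: (2,19)→(2,5)  cross = 2·5 − 2·19 = -28.0000; (r_i+r_j)·cross = 4·-28.0000 = -112.0000
Σcross = 814.5000 → A = |Σcross|/2 = 407.2500 mm²
Σ(r_i+r_j)·cross = 24223.0000 → first moment M = |Σ|/6 = 4037.1667
R_c = M/A = 4037.1667/407.2500 = 9.9132 mm
θ = 32° = 0.558505 rad
V = θ·R_c·A = 0.558505·9.9132·407.2500 = 2254.779 mm³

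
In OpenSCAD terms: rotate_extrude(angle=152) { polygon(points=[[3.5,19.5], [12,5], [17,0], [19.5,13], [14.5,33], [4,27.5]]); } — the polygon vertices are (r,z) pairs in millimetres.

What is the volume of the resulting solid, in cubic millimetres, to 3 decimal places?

Volume = 9954.456 mm³

Profile (r,z), 6 vertices: (3.5,19.5) (12,5) (17,0) (19.5,13) (14.5,33) (4,27.5)
edge 0: (3.5,19.5)→(12,5)  cross = 3.5·5 − 12·19.5 = -216.5000; (r_i+r_j)·cross = 15.5·-216.5000 = -3355.7500
edge 1: (12,5)→(17,0)  cross = 12·0 − 17·5 = -85.0000; (r_i+r_j)·cross = 29·-85.0000 = -2465.0000
edge 2: (17,0)→(19.5,13)  cross = 17·13 − 19.5·0 = 221.0000; (r_i+r_j)·cross = 36.5·221.0000 = 8066.5000
edge 3: (19.5,13)→(14.5,33)  cross = 19.5·33 − 14.5·13 = 455.0000; (r_i+r_j)·cross = 34·455.0000 = 15470.0000
edge 4: (14.5,33)→(4,27.5)  cross = 14.5·27.5 − 4·33 = 266.7500; (r_i+r_j)·cross = 18.5·266.7500 = 4934.8750
edge 5: (4,27.5)→(3.5,19.5)  cross = 4·19.5 − 3.5·27.5 = -18.2500; (r_i+r_j)·cross = 7.5·-18.2500 = -136.8750
Σcross = 623.0000 → A = |Σcross|/2 = 311.5000 mm²
Σ(r_i+r_j)·cross = 22513.7500 → first moment M = |Σ|/6 = 3752.2917
R_c = M/A = 3752.2917/311.5000 = 12.0459 mm
θ = 152° = 2.652900 rad
V = θ·R_c·A = 2.652900·12.0459·311.5000 = 9954.456 mm³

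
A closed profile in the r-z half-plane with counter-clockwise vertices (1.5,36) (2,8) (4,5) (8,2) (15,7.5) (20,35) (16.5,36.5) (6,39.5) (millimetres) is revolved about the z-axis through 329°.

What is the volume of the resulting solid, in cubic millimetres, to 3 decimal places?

Volume = 28296.993 mm³

Profile (r,z), 8 vertices: (1.5,36) (2,8) (4,5) (8,2) (15,7.5) (20,35) (16.5,36.5) (6,39.5)
edge 0: (1.5,36)→(2,8)  cross = 1.5·8 − 2·36 = -60.0000; (r_i+r_j)·cross = 3.5·-60.0000 = -210.0000
edge 1: (2,8)→(4,5)  cross = 2·5 − 4·8 = -22.0000; (r_i+r_j)·cross = 6·-22.0000 = -132.0000
edge 2: (4,5)→(8,2)  cross = 4·2 − 8·5 = -32.0000; (r_i+r_j)·cross = 12·-32.0000 = -384.0000
edge 3: (8,2)→(15,7.5)  cross = 8·7.5 − 15·2 = 30.0000; (r_i+r_j)·cross = 23·30.0000 = 690.0000
edge 4: (15,7.5)→(20,35)  cross = 15·35 − 20·7.5 = 375.0000; (r_i+r_j)·cross = 35·375.0000 = 13125.0000
edge 5: (20,35)→(16.5,36.5)  cross = 20·36.5 − 16.5·35 = 152.5000; (r_i+r_j)·cross = 36.5·152.5000 = 5566.2500
edge 6: (16.5,36.5)→(6,39.5)  cross = 16.5·39.5 − 6·36.5 = 432.7500; (r_i+r_j)·cross = 22.5·432.7500 = 9736.8750
edge 7: (6,39.5)→(1.5,36)  cross = 6·36 − 1.5·39.5 = 156.7500; (r_i+r_j)·cross = 7.5·156.7500 = 1175.6250
Σcross = 1033.0000 → A = |Σcross|/2 = 516.5000 mm²
Σ(r_i+r_j)·cross = 29567.7500 → first moment M = |Σ|/6 = 4927.9583
R_c = M/A = 4927.9583/516.5000 = 9.5411 mm
θ = 329° = 5.742133 rad
V = θ·R_c·A = 5.742133·9.5411·516.5000 = 28296.993 mm³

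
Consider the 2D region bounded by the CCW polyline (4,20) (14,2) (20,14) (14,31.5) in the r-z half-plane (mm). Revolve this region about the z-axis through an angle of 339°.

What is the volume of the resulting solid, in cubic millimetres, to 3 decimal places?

Volume = 17686.887 mm³

Profile (r,z), 4 vertices: (4,20) (14,2) (20,14) (14,31.5)
edge 0: (4,20)→(14,2)  cross = 4·2 − 14·20 = -272.0000; (r_i+r_j)·cross = 18·-272.0000 = -4896.0000
edge 1: (14,2)→(20,14)  cross = 14·14 − 20·2 = 156.0000; (r_i+r_j)·cross = 34·156.0000 = 5304.0000
edge 2: (20,14)→(14,31.5)  cross = 20·31.5 − 14·14 = 434.0000; (r_i+r_j)·cross = 34·434.0000 = 14756.0000
edge 3: (14,31.5)→(4,20)  cross = 14·20 − 4·31.5 = 154.0000; (r_i+r_j)·cross = 18·154.0000 = 2772.0000
Σcross = 472.0000 → A = |Σcross|/2 = 236.0000 mm²
Σ(r_i+r_j)·cross = 17936.0000 → first moment M = |Σ|/6 = 2989.3333
R_c = M/A = 2989.3333/236.0000 = 12.6667 mm
θ = 339° = 5.916666 rad
V = θ·R_c·A = 5.916666·12.6667·236.0000 = 17686.887 mm³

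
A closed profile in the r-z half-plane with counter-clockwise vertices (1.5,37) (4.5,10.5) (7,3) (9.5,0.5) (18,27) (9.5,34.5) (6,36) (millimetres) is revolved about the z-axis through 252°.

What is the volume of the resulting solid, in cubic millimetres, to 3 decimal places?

Profile (r,z), 7 vertices: (1.5,37) (4.5,10.5) (7,3) (9.5,0.5) (18,27) (9.5,34.5) (6,36)
edge 0: (1.5,37)→(4.5,10.5)  cross = 1.5·10.5 − 4.5·37 = -150.7500; (r_i+r_j)·cross = 6·-150.7500 = -904.5000
edge 1: (4.5,10.5)→(7,3)  cross = 4.5·3 − 7·10.5 = -60.0000; (r_i+r_j)·cross = 11.5·-60.0000 = -690.0000
edge 2: (7,3)→(9.5,0.5)  cross = 7·0.5 − 9.5·3 = -25.0000; (r_i+r_j)·cross = 16.5·-25.0000 = -412.5000
edge 3: (9.5,0.5)→(18,27)  cross = 9.5·27 − 18·0.5 = 247.5000; (r_i+r_j)·cross = 27.5·247.5000 = 6806.2500
edge 4: (18,27)→(9.5,34.5)  cross = 18·34.5 − 9.5·27 = 364.5000; (r_i+r_j)·cross = 27.5·364.5000 = 10023.7500
edge 5: (9.5,34.5)→(6,36)  cross = 9.5·36 − 6·34.5 = 135.0000; (r_i+r_j)·cross = 15.5·135.0000 = 2092.5000
edge 6: (6,36)→(1.5,37)  cross = 6·37 − 1.5·36 = 168.0000; (r_i+r_j)·cross = 7.5·168.0000 = 1260.0000
Σcross = 679.2500 → A = |Σcross|/2 = 339.6250 mm²
Σ(r_i+r_j)·cross = 18175.5000 → first moment M = |Σ|/6 = 3029.2500
R_c = M/A = 3029.2500/339.6250 = 8.9194 mm
θ = 252° = 4.398230 rad
V = θ·R_c·A = 4.398230·8.9194·339.6250 = 13323.337 mm³

Volume = 13323.337 mm³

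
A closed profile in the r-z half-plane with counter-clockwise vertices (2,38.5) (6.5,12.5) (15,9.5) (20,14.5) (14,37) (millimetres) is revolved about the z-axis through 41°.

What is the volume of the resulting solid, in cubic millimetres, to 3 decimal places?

Profile (r,z), 5 vertices: (2,38.5) (6.5,12.5) (15,9.5) (20,14.5) (14,37)
edge 0: (2,38.5)→(6.5,12.5)  cross = 2·12.5 − 6.5·38.5 = -225.2500; (r_i+r_j)·cross = 8.5·-225.2500 = -1914.6250
edge 1: (6.5,12.5)→(15,9.5)  cross = 6.5·9.5 − 15·12.5 = -125.7500; (r_i+r_j)·cross = 21.5·-125.7500 = -2703.6250
edge 2: (15,9.5)→(20,14.5)  cross = 15·14.5 − 20·9.5 = 27.5000; (r_i+r_j)·cross = 35·27.5000 = 962.5000
edge 3: (20,14.5)→(14,37)  cross = 20·37 − 14·14.5 = 537.0000; (r_i+r_j)·cross = 34·537.0000 = 18258.0000
edge 4: (14,37)→(2,38.5)  cross = 14·38.5 − 2·37 = 465.0000; (r_i+r_j)·cross = 16·465.0000 = 7440.0000
Σcross = 678.5000 → A = |Σcross|/2 = 339.2500 mm²
Σ(r_i+r_j)·cross = 22042.2500 → first moment M = |Σ|/6 = 3673.7083
R_c = M/A = 3673.7083/339.2500 = 10.8289 mm
θ = 41° = 0.715585 rad
V = θ·R_c·A = 0.715585·10.8289·339.2500 = 2628.851 mm³

Volume = 2628.851 mm³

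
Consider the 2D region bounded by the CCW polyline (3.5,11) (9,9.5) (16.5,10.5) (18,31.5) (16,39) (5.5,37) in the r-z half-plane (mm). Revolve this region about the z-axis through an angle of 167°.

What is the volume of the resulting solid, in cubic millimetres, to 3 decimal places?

Volume = 11284.200 mm³

Profile (r,z), 6 vertices: (3.5,11) (9,9.5) (16.5,10.5) (18,31.5) (16,39) (5.5,37)
edge 0: (3.5,11)→(9,9.5)  cross = 3.5·9.5 − 9·11 = -65.7500; (r_i+r_j)·cross = 12.5·-65.7500 = -821.8750
edge 1: (9,9.5)→(16.5,10.5)  cross = 9·10.5 − 16.5·9.5 = -62.2500; (r_i+r_j)·cross = 25.5·-62.2500 = -1587.3750
edge 2: (16.5,10.5)→(18,31.5)  cross = 16.5·31.5 − 18·10.5 = 330.7500; (r_i+r_j)·cross = 34.5·330.7500 = 11410.8750
edge 3: (18,31.5)→(16,39)  cross = 18·39 − 16·31.5 = 198.0000; (r_i+r_j)·cross = 34·198.0000 = 6732.0000
edge 4: (16,39)→(5.5,37)  cross = 16·37 − 5.5·39 = 377.5000; (r_i+r_j)·cross = 21.5·377.5000 = 8116.2500
edge 5: (5.5,37)→(3.5,11)  cross = 5.5·11 − 3.5·37 = -69.0000; (r_i+r_j)·cross = 9·-69.0000 = -621.0000
Σcross = 709.2500 → A = |Σcross|/2 = 354.6250 mm²
Σ(r_i+r_j)·cross = 23228.8750 → first moment M = |Σ|/6 = 3871.4792
R_c = M/A = 3871.4792/354.6250 = 10.9171 mm
θ = 167° = 2.914700 rad
V = θ·R_c·A = 2.914700·10.9171·354.6250 = 11284.200 mm³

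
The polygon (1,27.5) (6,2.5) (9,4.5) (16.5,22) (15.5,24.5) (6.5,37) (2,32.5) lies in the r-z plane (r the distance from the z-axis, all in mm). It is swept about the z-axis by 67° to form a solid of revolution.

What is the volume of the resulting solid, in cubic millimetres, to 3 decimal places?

Profile (r,z), 7 vertices: (1,27.5) (6,2.5) (9,4.5) (16.5,22) (15.5,24.5) (6.5,37) (2,32.5)
edge 0: (1,27.5)→(6,2.5)  cross = 1·2.5 − 6·27.5 = -162.5000; (r_i+r_j)·cross = 7·-162.5000 = -1137.5000
edge 1: (6,2.5)→(9,4.5)  cross = 6·4.5 − 9·2.5 = 4.5000; (r_i+r_j)·cross = 15·4.5000 = 67.5000
edge 2: (9,4.5)→(16.5,22)  cross = 9·22 − 16.5·4.5 = 123.7500; (r_i+r_j)·cross = 25.5·123.7500 = 3155.6250
edge 3: (16.5,22)→(15.5,24.5)  cross = 16.5·24.5 − 15.5·22 = 63.2500; (r_i+r_j)·cross = 32·63.2500 = 2024.0000
edge 4: (15.5,24.5)→(6.5,37)  cross = 15.5·37 − 6.5·24.5 = 414.2500; (r_i+r_j)·cross = 22·414.2500 = 9113.5000
edge 5: (6.5,37)→(2,32.5)  cross = 6.5·32.5 − 2·37 = 137.2500; (r_i+r_j)·cross = 8.5·137.2500 = 1166.6250
edge 6: (2,32.5)→(1,27.5)  cross = 2·27.5 − 1·32.5 = 22.5000; (r_i+r_j)·cross = 3·22.5000 = 67.5000
Σcross = 603.0000 → A = |Σcross|/2 = 301.5000 mm²
Σ(r_i+r_j)·cross = 14457.2500 → first moment M = |Σ|/6 = 2409.5417
R_c = M/A = 2409.5417/301.5000 = 7.9918 mm
θ = 67° = 1.169371 rad
V = θ·R_c·A = 1.169371·7.9918·301.5000 = 2817.647 mm³

Volume = 2817.647 mm³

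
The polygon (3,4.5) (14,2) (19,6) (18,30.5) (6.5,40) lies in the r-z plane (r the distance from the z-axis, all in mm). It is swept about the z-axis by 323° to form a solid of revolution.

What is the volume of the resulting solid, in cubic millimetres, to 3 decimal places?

Profile (r,z), 5 vertices: (3,4.5) (14,2) (19,6) (18,30.5) (6.5,40)
edge 0: (3,4.5)→(14,2)  cross = 3·2 − 14·4.5 = -57.0000; (r_i+r_j)·cross = 17·-57.0000 = -969.0000
edge 1: (14,2)→(19,6)  cross = 14·6 − 19·2 = 46.0000; (r_i+r_j)·cross = 33·46.0000 = 1518.0000
edge 2: (19,6)→(18,30.5)  cross = 19·30.5 − 18·6 = 471.5000; (r_i+r_j)·cross = 37·471.5000 = 17445.5000
edge 3: (18,30.5)→(6.5,40)  cross = 18·40 − 6.5·30.5 = 521.7500; (r_i+r_j)·cross = 24.5·521.7500 = 12782.8750
edge 4: (6.5,40)→(3,4.5)  cross = 6.5·4.5 − 3·40 = -90.7500; (r_i+r_j)·cross = 9.5·-90.7500 = -862.1250
Σcross = 891.5000 → A = |Σcross|/2 = 445.7500 mm²
Σ(r_i+r_j)·cross = 29915.2500 → first moment M = |Σ|/6 = 4985.8750
R_c = M/A = 4985.8750/445.7500 = 11.1854 mm
θ = 323° = 5.637413 rad
V = θ·R_c·A = 5.637413·11.1854·445.7500 = 28107.439 mm³

Volume = 28107.439 mm³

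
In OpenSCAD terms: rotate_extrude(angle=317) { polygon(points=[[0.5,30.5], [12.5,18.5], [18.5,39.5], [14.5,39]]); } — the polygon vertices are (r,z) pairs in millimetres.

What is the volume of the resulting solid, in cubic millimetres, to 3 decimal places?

Profile (r,z), 4 vertices: (0.5,30.5) (12.5,18.5) (18.5,39.5) (14.5,39)
edge 0: (0.5,30.5)→(12.5,18.5)  cross = 0.5·18.5 − 12.5·30.5 = -372.0000; (r_i+r_j)·cross = 13·-372.0000 = -4836.0000
edge 1: (12.5,18.5)→(18.5,39.5)  cross = 12.5·39.5 − 18.5·18.5 = 151.5000; (r_i+r_j)·cross = 31·151.5000 = 4696.5000
edge 2: (18.5,39.5)→(14.5,39)  cross = 18.5·39 − 14.5·39.5 = 148.7500; (r_i+r_j)·cross = 33·148.7500 = 4908.7500
edge 3: (14.5,39)→(0.5,30.5)  cross = 14.5·30.5 − 0.5·39 = 422.7500; (r_i+r_j)·cross = 15·422.7500 = 6341.2500
Σcross = 351.0000 → A = |Σcross|/2 = 175.5000 mm²
Σ(r_i+r_j)·cross = 11110.5000 → first moment M = |Σ|/6 = 1851.7500
R_c = M/A = 1851.7500/175.5000 = 10.5513 mm
θ = 317° = 5.532694 rad
V = θ·R_c·A = 5.532694·10.5513·175.5000 = 10245.166 mm³

Volume = 10245.166 mm³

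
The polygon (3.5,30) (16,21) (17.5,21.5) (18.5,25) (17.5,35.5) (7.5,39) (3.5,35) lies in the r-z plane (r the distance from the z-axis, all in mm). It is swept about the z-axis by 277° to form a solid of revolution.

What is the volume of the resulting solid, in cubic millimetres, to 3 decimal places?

Profile (r,z), 7 vertices: (3.5,30) (16,21) (17.5,21.5) (18.5,25) (17.5,35.5) (7.5,39) (3.5,35)
edge 0: (3.5,30)→(16,21)  cross = 3.5·21 − 16·30 = -406.5000; (r_i+r_j)·cross = 19.5·-406.5000 = -7926.7500
edge 1: (16,21)→(17.5,21.5)  cross = 16·21.5 − 17.5·21 = -23.5000; (r_i+r_j)·cross = 33.5·-23.5000 = -787.2500
edge 2: (17.5,21.5)→(18.5,25)  cross = 17.5·25 − 18.5·21.5 = 39.7500; (r_i+r_j)·cross = 36·39.7500 = 1431.0000
edge 3: (18.5,25)→(17.5,35.5)  cross = 18.5·35.5 − 17.5·25 = 219.2500; (r_i+r_j)·cross = 36·219.2500 = 7893.0000
edge 4: (17.5,35.5)→(7.5,39)  cross = 17.5·39 − 7.5·35.5 = 416.2500; (r_i+r_j)·cross = 25·416.2500 = 10406.2500
edge 5: (7.5,39)→(3.5,35)  cross = 7.5·35 − 3.5·39 = 126.0000; (r_i+r_j)·cross = 11·126.0000 = 1386.0000
edge 6: (3.5,35)→(3.5,30)  cross = 3.5·30 − 3.5·35 = -17.5000; (r_i+r_j)·cross = 7·-17.5000 = -122.5000
Σcross = 353.7500 → A = |Σcross|/2 = 176.8750 mm²
Σ(r_i+r_j)·cross = 12279.7500 → first moment M = |Σ|/6 = 2046.6250
R_c = M/A = 2046.6250/176.8750 = 11.5710 mm
θ = 277° = 4.834562 rad
V = θ·R_c·A = 4.834562·11.5710·176.8750 = 9894.536 mm³

Volume = 9894.536 mm³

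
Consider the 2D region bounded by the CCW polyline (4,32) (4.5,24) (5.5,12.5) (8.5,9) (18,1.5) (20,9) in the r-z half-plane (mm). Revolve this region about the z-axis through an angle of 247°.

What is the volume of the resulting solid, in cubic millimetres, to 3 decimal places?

Profile (r,z), 6 vertices: (4,32) (4.5,24) (5.5,12.5) (8.5,9) (18,1.5) (20,9)
edge 0: (4,32)→(4.5,24)  cross = 4·24 − 4.5·32 = -48.0000; (r_i+r_j)·cross = 8.5·-48.0000 = -408.0000
edge 1: (4.5,24)→(5.5,12.5)  cross = 4.5·12.5 − 5.5·24 = -75.7500; (r_i+r_j)·cross = 10·-75.7500 = -757.5000
edge 2: (5.5,12.5)→(8.5,9)  cross = 5.5·9 − 8.5·12.5 = -56.7500; (r_i+r_j)·cross = 14·-56.7500 = -794.5000
edge 3: (8.5,9)→(18,1.5)  cross = 8.5·1.5 − 18·9 = -149.2500; (r_i+r_j)·cross = 26.5·-149.2500 = -3955.1250
edge 4: (18,1.5)→(20,9)  cross = 18·9 − 20·1.5 = 132.0000; (r_i+r_j)·cross = 38·132.0000 = 5016.0000
edge 5: (20,9)→(4,32)  cross = 20·32 − 4·9 = 604.0000; (r_i+r_j)·cross = 24·604.0000 = 14496.0000
Σcross = 406.2500 → A = |Σcross|/2 = 203.1250 mm²
Σ(r_i+r_j)·cross = 13596.8750 → first moment M = |Σ|/6 = 2266.1458
R_c = M/A = 2266.1458/203.1250 = 11.1564 mm
θ = 247° = 4.310963 rad
V = θ·R_c·A = 4.310963·11.1564·203.1250 = 9769.271 mm³

Volume = 9769.271 mm³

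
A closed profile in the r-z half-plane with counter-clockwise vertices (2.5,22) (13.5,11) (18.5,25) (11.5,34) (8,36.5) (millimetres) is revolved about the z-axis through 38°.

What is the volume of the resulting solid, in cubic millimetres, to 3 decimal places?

Profile (r,z), 5 vertices: (2.5,22) (13.5,11) (18.5,25) (11.5,34) (8,36.5)
edge 0: (2.5,22)→(13.5,11)  cross = 2.5·11 − 13.5·22 = -269.5000; (r_i+r_j)·cross = 16·-269.5000 = -4312.0000
edge 1: (13.5,11)→(18.5,25)  cross = 13.5·25 − 18.5·11 = 134.0000; (r_i+r_j)·cross = 32·134.0000 = 4288.0000
edge 2: (18.5,25)→(11.5,34)  cross = 18.5·34 − 11.5·25 = 341.5000; (r_i+r_j)·cross = 30·341.5000 = 10245.0000
edge 3: (11.5,34)→(8,36.5)  cross = 11.5·36.5 − 8·34 = 147.7500; (r_i+r_j)·cross = 19.5·147.7500 = 2881.1250
edge 4: (8,36.5)→(2.5,22)  cross = 8·22 − 2.5·36.5 = 84.7500; (r_i+r_j)·cross = 10.5·84.7500 = 889.8750
Σcross = 438.5000 → A = |Σcross|/2 = 219.2500 mm²
Σ(r_i+r_j)·cross = 13992.0000 → first moment M = |Σ|/6 = 2332.0000
R_c = M/A = 2332.0000/219.2500 = 10.6363 mm
θ = 38° = 0.663225 rad
V = θ·R_c·A = 0.663225·10.6363·219.2500 = 1546.641 mm³

Volume = 1546.641 mm³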